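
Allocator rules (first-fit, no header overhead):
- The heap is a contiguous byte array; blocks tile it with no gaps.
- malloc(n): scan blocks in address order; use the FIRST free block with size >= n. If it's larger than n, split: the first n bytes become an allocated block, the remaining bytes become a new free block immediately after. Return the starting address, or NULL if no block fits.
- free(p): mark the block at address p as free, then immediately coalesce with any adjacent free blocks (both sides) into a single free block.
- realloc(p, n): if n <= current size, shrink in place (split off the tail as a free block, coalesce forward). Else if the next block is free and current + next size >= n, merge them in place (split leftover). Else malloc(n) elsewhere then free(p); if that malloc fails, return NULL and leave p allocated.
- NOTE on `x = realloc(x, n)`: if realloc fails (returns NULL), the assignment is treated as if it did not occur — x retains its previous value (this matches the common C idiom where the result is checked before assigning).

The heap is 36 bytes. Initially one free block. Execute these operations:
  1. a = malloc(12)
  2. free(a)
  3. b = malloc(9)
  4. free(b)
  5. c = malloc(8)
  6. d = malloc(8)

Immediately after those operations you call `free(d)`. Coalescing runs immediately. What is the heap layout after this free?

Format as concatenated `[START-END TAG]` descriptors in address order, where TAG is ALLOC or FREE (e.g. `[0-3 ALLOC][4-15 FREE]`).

Answer: [0-7 ALLOC][8-35 FREE]

Derivation:
Op 1: a = malloc(12) -> a = 0; heap: [0-11 ALLOC][12-35 FREE]
Op 2: free(a) -> (freed a); heap: [0-35 FREE]
Op 3: b = malloc(9) -> b = 0; heap: [0-8 ALLOC][9-35 FREE]
Op 4: free(b) -> (freed b); heap: [0-35 FREE]
Op 5: c = malloc(8) -> c = 0; heap: [0-7 ALLOC][8-35 FREE]
Op 6: d = malloc(8) -> d = 8; heap: [0-7 ALLOC][8-15 ALLOC][16-35 FREE]
free(d): d = 8 -> block [8-15 ALLOC]; mark free, coalesce with adjacent free neighbors -> [0-7 ALLOC][8-35 FREE]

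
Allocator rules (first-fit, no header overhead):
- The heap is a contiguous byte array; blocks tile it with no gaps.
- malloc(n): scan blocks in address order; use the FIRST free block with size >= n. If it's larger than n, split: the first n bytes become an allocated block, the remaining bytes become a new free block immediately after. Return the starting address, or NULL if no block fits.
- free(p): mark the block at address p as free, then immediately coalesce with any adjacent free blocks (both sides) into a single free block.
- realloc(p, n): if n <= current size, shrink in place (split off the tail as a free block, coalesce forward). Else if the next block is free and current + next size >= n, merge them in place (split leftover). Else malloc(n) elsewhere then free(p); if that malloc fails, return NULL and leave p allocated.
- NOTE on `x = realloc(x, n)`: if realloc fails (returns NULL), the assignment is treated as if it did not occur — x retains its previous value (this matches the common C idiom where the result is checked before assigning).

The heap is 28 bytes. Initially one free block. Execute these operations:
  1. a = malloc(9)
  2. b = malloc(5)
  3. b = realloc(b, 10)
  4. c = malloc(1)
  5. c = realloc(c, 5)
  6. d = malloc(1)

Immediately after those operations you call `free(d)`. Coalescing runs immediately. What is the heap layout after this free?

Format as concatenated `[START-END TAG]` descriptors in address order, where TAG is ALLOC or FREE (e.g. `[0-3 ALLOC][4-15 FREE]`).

Answer: [0-8 ALLOC][9-18 ALLOC][19-23 ALLOC][24-27 FREE]

Derivation:
Op 1: a = malloc(9) -> a = 0; heap: [0-8 ALLOC][9-27 FREE]
Op 2: b = malloc(5) -> b = 9; heap: [0-8 ALLOC][9-13 ALLOC][14-27 FREE]
Op 3: b = realloc(b, 10) -> b = 9; heap: [0-8 ALLOC][9-18 ALLOC][19-27 FREE]
Op 4: c = malloc(1) -> c = 19; heap: [0-8 ALLOC][9-18 ALLOC][19-19 ALLOC][20-27 FREE]
Op 5: c = realloc(c, 5) -> c = 19; heap: [0-8 ALLOC][9-18 ALLOC][19-23 ALLOC][24-27 FREE]
Op 6: d = malloc(1) -> d = 24; heap: [0-8 ALLOC][9-18 ALLOC][19-23 ALLOC][24-24 ALLOC][25-27 FREE]
free(d): d = 24 -> block [24-24 ALLOC]; mark free, coalesce with adjacent free neighbors -> [0-8 ALLOC][9-18 ALLOC][19-23 ALLOC][24-27 FREE]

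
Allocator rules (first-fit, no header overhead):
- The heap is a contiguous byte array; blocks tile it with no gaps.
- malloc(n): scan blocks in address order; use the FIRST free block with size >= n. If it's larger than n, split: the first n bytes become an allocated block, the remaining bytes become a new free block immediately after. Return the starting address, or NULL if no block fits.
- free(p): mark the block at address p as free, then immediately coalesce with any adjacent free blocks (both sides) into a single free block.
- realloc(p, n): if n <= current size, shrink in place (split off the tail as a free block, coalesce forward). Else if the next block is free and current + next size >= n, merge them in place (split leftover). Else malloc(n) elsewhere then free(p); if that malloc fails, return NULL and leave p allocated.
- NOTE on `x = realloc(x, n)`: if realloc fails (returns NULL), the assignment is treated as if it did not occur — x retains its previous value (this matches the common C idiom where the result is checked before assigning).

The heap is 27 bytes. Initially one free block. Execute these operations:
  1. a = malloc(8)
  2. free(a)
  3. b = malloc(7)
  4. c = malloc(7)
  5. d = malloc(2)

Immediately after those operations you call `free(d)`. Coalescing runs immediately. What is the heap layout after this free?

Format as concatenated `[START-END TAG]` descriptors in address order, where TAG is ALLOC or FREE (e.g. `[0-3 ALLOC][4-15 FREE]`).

Op 1: a = malloc(8) -> a = 0; heap: [0-7 ALLOC][8-26 FREE]
Op 2: free(a) -> (freed a); heap: [0-26 FREE]
Op 3: b = malloc(7) -> b = 0; heap: [0-6 ALLOC][7-26 FREE]
Op 4: c = malloc(7) -> c = 7; heap: [0-6 ALLOC][7-13 ALLOC][14-26 FREE]
Op 5: d = malloc(2) -> d = 14; heap: [0-6 ALLOC][7-13 ALLOC][14-15 ALLOC][16-26 FREE]
free(d): d = 14 -> block [14-15 ALLOC]; mark free, coalesce with adjacent free neighbors -> [0-6 ALLOC][7-13 ALLOC][14-26 FREE]

Answer: [0-6 ALLOC][7-13 ALLOC][14-26 FREE]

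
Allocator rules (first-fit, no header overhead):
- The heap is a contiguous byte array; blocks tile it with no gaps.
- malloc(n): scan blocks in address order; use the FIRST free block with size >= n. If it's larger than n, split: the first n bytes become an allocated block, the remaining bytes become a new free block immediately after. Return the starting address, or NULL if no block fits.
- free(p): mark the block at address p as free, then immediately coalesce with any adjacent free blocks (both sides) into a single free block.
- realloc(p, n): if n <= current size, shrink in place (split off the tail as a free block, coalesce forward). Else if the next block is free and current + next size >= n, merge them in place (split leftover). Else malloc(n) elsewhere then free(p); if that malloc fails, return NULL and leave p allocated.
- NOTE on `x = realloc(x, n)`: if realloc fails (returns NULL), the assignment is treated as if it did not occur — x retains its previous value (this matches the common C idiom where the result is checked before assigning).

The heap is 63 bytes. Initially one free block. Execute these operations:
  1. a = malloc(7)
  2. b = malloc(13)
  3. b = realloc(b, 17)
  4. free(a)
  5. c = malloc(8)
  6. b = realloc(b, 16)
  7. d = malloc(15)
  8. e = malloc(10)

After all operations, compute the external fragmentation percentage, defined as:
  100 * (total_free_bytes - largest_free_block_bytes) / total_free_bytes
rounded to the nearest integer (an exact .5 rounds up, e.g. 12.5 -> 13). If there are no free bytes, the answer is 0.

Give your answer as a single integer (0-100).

Op 1: a = malloc(7) -> a = 0; heap: [0-6 ALLOC][7-62 FREE]
Op 2: b = malloc(13) -> b = 7; heap: [0-6 ALLOC][7-19 ALLOC][20-62 FREE]
Op 3: b = realloc(b, 17) -> b = 7; heap: [0-6 ALLOC][7-23 ALLOC][24-62 FREE]
Op 4: free(a) -> (freed a); heap: [0-6 FREE][7-23 ALLOC][24-62 FREE]
Op 5: c = malloc(8) -> c = 24; heap: [0-6 FREE][7-23 ALLOC][24-31 ALLOC][32-62 FREE]
Op 6: b = realloc(b, 16) -> b = 7; heap: [0-6 FREE][7-22 ALLOC][23-23 FREE][24-31 ALLOC][32-62 FREE]
Op 7: d = malloc(15) -> d = 32; heap: [0-6 FREE][7-22 ALLOC][23-23 FREE][24-31 ALLOC][32-46 ALLOC][47-62 FREE]
Op 8: e = malloc(10) -> e = 47; heap: [0-6 FREE][7-22 ALLOC][23-23 FREE][24-31 ALLOC][32-46 ALLOC][47-56 ALLOC][57-62 FREE]
Free blocks: [7 1 6] total_free=14 largest=7 -> 100*(14-7)/14 = 700/14 = 50

Answer: 50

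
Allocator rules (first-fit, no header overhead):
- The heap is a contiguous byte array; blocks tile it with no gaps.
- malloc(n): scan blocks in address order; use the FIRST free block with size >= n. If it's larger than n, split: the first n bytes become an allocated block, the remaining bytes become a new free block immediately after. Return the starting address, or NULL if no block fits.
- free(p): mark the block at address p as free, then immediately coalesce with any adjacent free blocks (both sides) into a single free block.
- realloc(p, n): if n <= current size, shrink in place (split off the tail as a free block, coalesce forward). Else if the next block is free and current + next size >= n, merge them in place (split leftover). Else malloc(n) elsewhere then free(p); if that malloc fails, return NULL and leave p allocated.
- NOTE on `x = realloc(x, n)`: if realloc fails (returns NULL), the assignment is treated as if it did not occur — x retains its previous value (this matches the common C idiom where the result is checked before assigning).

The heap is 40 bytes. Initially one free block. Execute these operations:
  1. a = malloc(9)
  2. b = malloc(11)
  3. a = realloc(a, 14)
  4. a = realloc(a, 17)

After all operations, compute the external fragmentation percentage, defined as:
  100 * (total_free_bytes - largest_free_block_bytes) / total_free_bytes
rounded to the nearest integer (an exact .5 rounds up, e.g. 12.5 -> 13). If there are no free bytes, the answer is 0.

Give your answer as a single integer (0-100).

Op 1: a = malloc(9) -> a = 0; heap: [0-8 ALLOC][9-39 FREE]
Op 2: b = malloc(11) -> b = 9; heap: [0-8 ALLOC][9-19 ALLOC][20-39 FREE]
Op 3: a = realloc(a, 14) -> a = 20; heap: [0-8 FREE][9-19 ALLOC][20-33 ALLOC][34-39 FREE]
Op 4: a = realloc(a, 17) -> a = 20; heap: [0-8 FREE][9-19 ALLOC][20-36 ALLOC][37-39 FREE]
Free blocks: [9 3] total_free=12 largest=9 -> 100*(12-9)/12 = 300/12 = 25

Answer: 25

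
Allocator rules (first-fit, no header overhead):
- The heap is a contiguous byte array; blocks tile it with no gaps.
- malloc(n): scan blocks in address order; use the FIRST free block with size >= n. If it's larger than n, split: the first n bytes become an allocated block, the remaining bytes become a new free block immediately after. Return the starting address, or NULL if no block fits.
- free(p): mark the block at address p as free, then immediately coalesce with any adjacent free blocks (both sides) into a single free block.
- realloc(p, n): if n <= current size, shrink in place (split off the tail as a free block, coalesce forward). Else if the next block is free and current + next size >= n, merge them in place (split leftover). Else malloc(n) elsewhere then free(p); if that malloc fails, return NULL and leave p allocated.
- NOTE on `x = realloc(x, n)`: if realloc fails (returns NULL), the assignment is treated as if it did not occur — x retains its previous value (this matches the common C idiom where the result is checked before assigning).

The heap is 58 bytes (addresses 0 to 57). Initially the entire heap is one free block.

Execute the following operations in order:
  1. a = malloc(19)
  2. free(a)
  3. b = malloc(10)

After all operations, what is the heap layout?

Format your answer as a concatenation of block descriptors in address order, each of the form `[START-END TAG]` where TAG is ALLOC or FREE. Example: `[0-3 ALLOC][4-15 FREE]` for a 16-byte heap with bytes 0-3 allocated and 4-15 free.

Answer: [0-9 ALLOC][10-57 FREE]

Derivation:
Op 1: a = malloc(19) -> a = 0; heap: [0-18 ALLOC][19-57 FREE]
Op 2: free(a) -> (freed a); heap: [0-57 FREE]
Op 3: b = malloc(10) -> b = 0; heap: [0-9 ALLOC][10-57 FREE]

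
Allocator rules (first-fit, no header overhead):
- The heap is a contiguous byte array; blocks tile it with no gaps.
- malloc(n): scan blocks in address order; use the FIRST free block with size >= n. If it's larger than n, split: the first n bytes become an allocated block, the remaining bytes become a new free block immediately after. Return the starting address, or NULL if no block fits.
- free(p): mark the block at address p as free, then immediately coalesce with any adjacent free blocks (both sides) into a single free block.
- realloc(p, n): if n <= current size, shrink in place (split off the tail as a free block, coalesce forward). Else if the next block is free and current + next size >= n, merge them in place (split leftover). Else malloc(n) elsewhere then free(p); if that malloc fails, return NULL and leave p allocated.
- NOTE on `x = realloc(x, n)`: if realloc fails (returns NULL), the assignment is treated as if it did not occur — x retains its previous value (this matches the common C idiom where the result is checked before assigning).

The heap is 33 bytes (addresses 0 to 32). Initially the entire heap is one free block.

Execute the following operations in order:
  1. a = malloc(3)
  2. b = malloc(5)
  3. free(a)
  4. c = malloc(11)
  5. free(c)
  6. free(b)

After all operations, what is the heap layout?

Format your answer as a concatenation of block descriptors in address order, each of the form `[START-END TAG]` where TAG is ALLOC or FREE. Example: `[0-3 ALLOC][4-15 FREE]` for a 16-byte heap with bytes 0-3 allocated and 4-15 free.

Answer: [0-32 FREE]

Derivation:
Op 1: a = malloc(3) -> a = 0; heap: [0-2 ALLOC][3-32 FREE]
Op 2: b = malloc(5) -> b = 3; heap: [0-2 ALLOC][3-7 ALLOC][8-32 FREE]
Op 3: free(a) -> (freed a); heap: [0-2 FREE][3-7 ALLOC][8-32 FREE]
Op 4: c = malloc(11) -> c = 8; heap: [0-2 FREE][3-7 ALLOC][8-18 ALLOC][19-32 FREE]
Op 5: free(c) -> (freed c); heap: [0-2 FREE][3-7 ALLOC][8-32 FREE]
Op 6: free(b) -> (freed b); heap: [0-32 FREE]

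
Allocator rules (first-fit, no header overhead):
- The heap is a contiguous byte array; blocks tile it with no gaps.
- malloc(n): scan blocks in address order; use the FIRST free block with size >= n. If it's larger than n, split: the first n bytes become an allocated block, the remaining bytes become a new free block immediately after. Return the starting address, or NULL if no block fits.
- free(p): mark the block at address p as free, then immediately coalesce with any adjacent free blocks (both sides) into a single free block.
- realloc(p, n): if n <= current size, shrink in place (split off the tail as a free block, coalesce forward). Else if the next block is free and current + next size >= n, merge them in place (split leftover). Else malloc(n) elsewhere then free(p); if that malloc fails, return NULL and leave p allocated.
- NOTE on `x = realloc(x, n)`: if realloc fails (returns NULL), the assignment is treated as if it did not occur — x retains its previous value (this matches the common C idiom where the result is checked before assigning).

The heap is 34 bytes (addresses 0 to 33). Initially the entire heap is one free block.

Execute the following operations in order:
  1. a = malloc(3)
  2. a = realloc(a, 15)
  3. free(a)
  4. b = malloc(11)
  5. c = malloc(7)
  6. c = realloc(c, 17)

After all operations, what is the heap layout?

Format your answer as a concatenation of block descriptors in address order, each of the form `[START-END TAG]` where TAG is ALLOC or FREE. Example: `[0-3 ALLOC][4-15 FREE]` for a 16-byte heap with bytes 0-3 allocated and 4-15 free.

Answer: [0-10 ALLOC][11-27 ALLOC][28-33 FREE]

Derivation:
Op 1: a = malloc(3) -> a = 0; heap: [0-2 ALLOC][3-33 FREE]
Op 2: a = realloc(a, 15) -> a = 0; heap: [0-14 ALLOC][15-33 FREE]
Op 3: free(a) -> (freed a); heap: [0-33 FREE]
Op 4: b = malloc(11) -> b = 0; heap: [0-10 ALLOC][11-33 FREE]
Op 5: c = malloc(7) -> c = 11; heap: [0-10 ALLOC][11-17 ALLOC][18-33 FREE]
Op 6: c = realloc(c, 17) -> c = 11; heap: [0-10 ALLOC][11-27 ALLOC][28-33 FREE]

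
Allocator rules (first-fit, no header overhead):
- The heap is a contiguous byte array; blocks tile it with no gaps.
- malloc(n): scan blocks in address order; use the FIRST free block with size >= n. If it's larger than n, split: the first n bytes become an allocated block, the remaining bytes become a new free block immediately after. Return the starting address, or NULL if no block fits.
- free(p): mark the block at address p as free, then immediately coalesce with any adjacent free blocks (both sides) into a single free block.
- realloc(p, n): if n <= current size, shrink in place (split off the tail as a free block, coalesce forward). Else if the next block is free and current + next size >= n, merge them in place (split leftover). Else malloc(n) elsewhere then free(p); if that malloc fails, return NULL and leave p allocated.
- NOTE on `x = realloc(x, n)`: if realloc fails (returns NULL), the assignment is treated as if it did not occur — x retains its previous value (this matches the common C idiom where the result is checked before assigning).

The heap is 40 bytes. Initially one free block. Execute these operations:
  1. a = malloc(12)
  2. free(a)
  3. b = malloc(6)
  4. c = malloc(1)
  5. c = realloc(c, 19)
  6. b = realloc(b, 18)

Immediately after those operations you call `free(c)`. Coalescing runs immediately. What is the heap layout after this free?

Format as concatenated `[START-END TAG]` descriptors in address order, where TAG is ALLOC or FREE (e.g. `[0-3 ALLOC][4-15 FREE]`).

Answer: [0-5 ALLOC][6-39 FREE]

Derivation:
Op 1: a = malloc(12) -> a = 0; heap: [0-11 ALLOC][12-39 FREE]
Op 2: free(a) -> (freed a); heap: [0-39 FREE]
Op 3: b = malloc(6) -> b = 0; heap: [0-5 ALLOC][6-39 FREE]
Op 4: c = malloc(1) -> c = 6; heap: [0-5 ALLOC][6-6 ALLOC][7-39 FREE]
Op 5: c = realloc(c, 19) -> c = 6; heap: [0-5 ALLOC][6-24 ALLOC][25-39 FREE]
Op 6: b = realloc(b, 18) -> NULL (b unchanged); heap: [0-5 ALLOC][6-24 ALLOC][25-39 FREE]
free(c): c = 6 -> block [6-24 ALLOC]; mark free, coalesce with adjacent free neighbors -> [0-5 ALLOC][6-39 FREE]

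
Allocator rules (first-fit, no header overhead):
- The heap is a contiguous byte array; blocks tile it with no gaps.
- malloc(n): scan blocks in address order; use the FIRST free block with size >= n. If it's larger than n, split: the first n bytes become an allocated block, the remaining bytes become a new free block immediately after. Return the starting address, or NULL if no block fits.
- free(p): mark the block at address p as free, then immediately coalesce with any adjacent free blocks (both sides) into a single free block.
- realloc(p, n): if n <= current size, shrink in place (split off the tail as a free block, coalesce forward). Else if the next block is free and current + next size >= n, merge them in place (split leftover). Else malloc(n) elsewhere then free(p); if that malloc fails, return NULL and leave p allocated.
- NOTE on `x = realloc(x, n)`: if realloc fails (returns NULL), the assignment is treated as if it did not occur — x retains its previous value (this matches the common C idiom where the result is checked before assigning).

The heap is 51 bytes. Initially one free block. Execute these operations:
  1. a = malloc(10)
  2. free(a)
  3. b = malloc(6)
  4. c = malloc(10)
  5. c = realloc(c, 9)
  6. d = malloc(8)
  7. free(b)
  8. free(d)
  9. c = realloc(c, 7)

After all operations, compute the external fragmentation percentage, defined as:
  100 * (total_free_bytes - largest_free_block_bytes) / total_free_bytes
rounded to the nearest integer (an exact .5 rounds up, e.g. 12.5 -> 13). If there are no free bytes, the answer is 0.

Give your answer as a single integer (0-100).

Answer: 14

Derivation:
Op 1: a = malloc(10) -> a = 0; heap: [0-9 ALLOC][10-50 FREE]
Op 2: free(a) -> (freed a); heap: [0-50 FREE]
Op 3: b = malloc(6) -> b = 0; heap: [0-5 ALLOC][6-50 FREE]
Op 4: c = malloc(10) -> c = 6; heap: [0-5 ALLOC][6-15 ALLOC][16-50 FREE]
Op 5: c = realloc(c, 9) -> c = 6; heap: [0-5 ALLOC][6-14 ALLOC][15-50 FREE]
Op 6: d = malloc(8) -> d = 15; heap: [0-5 ALLOC][6-14 ALLOC][15-22 ALLOC][23-50 FREE]
Op 7: free(b) -> (freed b); heap: [0-5 FREE][6-14 ALLOC][15-22 ALLOC][23-50 FREE]
Op 8: free(d) -> (freed d); heap: [0-5 FREE][6-14 ALLOC][15-50 FREE]
Op 9: c = realloc(c, 7) -> c = 6; heap: [0-5 FREE][6-12 ALLOC][13-50 FREE]
Free blocks: [6 38] total_free=44 largest=38 -> 100*(44-38)/44 = 600/44 ≈ 13.636 -> rounds to 14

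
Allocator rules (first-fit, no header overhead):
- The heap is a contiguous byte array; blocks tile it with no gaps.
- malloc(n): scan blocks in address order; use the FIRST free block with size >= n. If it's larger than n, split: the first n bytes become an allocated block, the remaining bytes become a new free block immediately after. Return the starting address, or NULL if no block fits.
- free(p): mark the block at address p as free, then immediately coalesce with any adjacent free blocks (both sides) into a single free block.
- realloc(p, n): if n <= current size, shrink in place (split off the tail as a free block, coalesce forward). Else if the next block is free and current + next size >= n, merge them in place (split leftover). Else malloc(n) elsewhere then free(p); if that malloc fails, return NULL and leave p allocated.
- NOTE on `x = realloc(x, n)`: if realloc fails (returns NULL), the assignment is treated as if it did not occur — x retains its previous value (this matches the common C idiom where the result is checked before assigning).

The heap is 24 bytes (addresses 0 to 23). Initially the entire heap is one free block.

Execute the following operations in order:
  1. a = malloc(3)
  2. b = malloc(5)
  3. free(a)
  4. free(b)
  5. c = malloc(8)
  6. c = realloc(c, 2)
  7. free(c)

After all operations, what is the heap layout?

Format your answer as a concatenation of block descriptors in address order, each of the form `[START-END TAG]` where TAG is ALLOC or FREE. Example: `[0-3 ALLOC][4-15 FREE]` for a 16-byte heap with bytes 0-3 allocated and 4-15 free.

Answer: [0-23 FREE]

Derivation:
Op 1: a = malloc(3) -> a = 0; heap: [0-2 ALLOC][3-23 FREE]
Op 2: b = malloc(5) -> b = 3; heap: [0-2 ALLOC][3-7 ALLOC][8-23 FREE]
Op 3: free(a) -> (freed a); heap: [0-2 FREE][3-7 ALLOC][8-23 FREE]
Op 4: free(b) -> (freed b); heap: [0-23 FREE]
Op 5: c = malloc(8) -> c = 0; heap: [0-7 ALLOC][8-23 FREE]
Op 6: c = realloc(c, 2) -> c = 0; heap: [0-1 ALLOC][2-23 FREE]
Op 7: free(c) -> (freed c); heap: [0-23 FREE]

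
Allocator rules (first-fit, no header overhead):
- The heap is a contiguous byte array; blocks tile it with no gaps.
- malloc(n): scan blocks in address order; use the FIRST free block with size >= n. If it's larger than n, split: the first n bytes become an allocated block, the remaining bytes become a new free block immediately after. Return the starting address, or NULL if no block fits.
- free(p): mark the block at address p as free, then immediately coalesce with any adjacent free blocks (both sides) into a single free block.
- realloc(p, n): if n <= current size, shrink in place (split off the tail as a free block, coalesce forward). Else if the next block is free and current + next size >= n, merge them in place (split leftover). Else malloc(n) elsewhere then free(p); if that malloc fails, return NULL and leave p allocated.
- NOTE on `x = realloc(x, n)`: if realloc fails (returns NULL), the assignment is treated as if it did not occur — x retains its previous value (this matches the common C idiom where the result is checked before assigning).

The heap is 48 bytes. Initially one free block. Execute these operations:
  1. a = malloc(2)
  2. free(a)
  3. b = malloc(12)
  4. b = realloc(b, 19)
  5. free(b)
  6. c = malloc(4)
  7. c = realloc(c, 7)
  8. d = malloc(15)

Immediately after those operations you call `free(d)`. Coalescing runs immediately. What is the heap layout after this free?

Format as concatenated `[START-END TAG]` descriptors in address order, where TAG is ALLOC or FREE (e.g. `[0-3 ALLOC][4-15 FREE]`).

Answer: [0-6 ALLOC][7-47 FREE]

Derivation:
Op 1: a = malloc(2) -> a = 0; heap: [0-1 ALLOC][2-47 FREE]
Op 2: free(a) -> (freed a); heap: [0-47 FREE]
Op 3: b = malloc(12) -> b = 0; heap: [0-11 ALLOC][12-47 FREE]
Op 4: b = realloc(b, 19) -> b = 0; heap: [0-18 ALLOC][19-47 FREE]
Op 5: free(b) -> (freed b); heap: [0-47 FREE]
Op 6: c = malloc(4) -> c = 0; heap: [0-3 ALLOC][4-47 FREE]
Op 7: c = realloc(c, 7) -> c = 0; heap: [0-6 ALLOC][7-47 FREE]
Op 8: d = malloc(15) -> d = 7; heap: [0-6 ALLOC][7-21 ALLOC][22-47 FREE]
free(d): d = 7 -> block [7-21 ALLOC]; mark free, coalesce with adjacent free neighbors -> [0-6 ALLOC][7-47 FREE]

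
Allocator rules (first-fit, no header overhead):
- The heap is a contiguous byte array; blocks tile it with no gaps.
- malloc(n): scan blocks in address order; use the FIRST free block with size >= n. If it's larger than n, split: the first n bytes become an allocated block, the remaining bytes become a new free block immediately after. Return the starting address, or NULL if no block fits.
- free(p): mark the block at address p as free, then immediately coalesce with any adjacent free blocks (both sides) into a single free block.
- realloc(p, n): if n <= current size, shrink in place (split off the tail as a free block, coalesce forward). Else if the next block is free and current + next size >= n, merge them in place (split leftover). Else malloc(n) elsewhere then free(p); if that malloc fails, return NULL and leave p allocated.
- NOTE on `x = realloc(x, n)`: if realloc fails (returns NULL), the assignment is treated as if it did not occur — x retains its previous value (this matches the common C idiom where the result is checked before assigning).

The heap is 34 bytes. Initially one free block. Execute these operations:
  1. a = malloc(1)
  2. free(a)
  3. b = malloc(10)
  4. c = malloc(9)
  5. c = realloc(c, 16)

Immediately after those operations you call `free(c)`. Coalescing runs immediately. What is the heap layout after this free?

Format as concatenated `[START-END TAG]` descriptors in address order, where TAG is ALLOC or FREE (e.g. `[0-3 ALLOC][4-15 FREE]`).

Op 1: a = malloc(1) -> a = 0; heap: [0-0 ALLOC][1-33 FREE]
Op 2: free(a) -> (freed a); heap: [0-33 FREE]
Op 3: b = malloc(10) -> b = 0; heap: [0-9 ALLOC][10-33 FREE]
Op 4: c = malloc(9) -> c = 10; heap: [0-9 ALLOC][10-18 ALLOC][19-33 FREE]
Op 5: c = realloc(c, 16) -> c = 10; heap: [0-9 ALLOC][10-25 ALLOC][26-33 FREE]
free(c): c = 10 -> block [10-25 ALLOC]; mark free, coalesce with adjacent free neighbors -> [0-9 ALLOC][10-33 FREE]

Answer: [0-9 ALLOC][10-33 FREE]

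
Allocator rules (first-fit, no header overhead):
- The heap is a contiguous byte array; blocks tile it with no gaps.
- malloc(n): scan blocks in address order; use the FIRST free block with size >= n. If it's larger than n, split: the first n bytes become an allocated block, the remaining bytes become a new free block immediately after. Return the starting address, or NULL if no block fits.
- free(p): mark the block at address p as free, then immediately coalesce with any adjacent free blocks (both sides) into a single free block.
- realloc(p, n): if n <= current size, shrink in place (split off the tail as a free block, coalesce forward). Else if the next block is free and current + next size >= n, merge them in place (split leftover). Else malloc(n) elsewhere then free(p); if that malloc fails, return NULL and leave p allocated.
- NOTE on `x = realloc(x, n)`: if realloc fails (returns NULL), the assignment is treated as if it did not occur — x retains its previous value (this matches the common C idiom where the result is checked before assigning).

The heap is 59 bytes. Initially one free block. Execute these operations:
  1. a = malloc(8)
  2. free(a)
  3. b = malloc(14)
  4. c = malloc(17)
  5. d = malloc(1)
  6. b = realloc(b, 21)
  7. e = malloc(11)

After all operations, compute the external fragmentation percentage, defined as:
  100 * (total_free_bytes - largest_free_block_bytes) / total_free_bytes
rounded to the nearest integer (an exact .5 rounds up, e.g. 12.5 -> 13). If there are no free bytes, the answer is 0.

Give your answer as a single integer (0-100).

Answer: 33

Derivation:
Op 1: a = malloc(8) -> a = 0; heap: [0-7 ALLOC][8-58 FREE]
Op 2: free(a) -> (freed a); heap: [0-58 FREE]
Op 3: b = malloc(14) -> b = 0; heap: [0-13 ALLOC][14-58 FREE]
Op 4: c = malloc(17) -> c = 14; heap: [0-13 ALLOC][14-30 ALLOC][31-58 FREE]
Op 5: d = malloc(1) -> d = 31; heap: [0-13 ALLOC][14-30 ALLOC][31-31 ALLOC][32-58 FREE]
Op 6: b = realloc(b, 21) -> b = 32; heap: [0-13 FREE][14-30 ALLOC][31-31 ALLOC][32-52 ALLOC][53-58 FREE]
Op 7: e = malloc(11) -> e = 0; heap: [0-10 ALLOC][11-13 FREE][14-30 ALLOC][31-31 ALLOC][32-52 ALLOC][53-58 FREE]
Free blocks: [3 6] total_free=9 largest=6 -> 100*(9-6)/9 = 300/9 ≈ 33.333 -> rounds to 33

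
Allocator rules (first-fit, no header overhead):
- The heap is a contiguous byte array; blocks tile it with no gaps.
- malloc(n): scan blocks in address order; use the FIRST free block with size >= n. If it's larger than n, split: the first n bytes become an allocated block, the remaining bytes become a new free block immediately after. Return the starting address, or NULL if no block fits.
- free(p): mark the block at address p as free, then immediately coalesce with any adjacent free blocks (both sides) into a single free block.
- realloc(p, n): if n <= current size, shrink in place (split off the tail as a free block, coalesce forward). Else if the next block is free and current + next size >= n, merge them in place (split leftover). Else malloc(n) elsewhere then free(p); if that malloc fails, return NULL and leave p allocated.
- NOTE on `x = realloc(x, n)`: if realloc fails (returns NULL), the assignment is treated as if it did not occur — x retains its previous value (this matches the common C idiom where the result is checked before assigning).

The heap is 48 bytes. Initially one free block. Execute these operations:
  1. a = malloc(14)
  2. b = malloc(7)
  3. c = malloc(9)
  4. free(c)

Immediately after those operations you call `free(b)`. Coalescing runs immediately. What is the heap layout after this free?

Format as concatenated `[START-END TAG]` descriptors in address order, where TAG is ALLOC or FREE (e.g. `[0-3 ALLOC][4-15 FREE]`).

Answer: [0-13 ALLOC][14-47 FREE]

Derivation:
Op 1: a = malloc(14) -> a = 0; heap: [0-13 ALLOC][14-47 FREE]
Op 2: b = malloc(7) -> b = 14; heap: [0-13 ALLOC][14-20 ALLOC][21-47 FREE]
Op 3: c = malloc(9) -> c = 21; heap: [0-13 ALLOC][14-20 ALLOC][21-29 ALLOC][30-47 FREE]
Op 4: free(c) -> (freed c); heap: [0-13 ALLOC][14-20 ALLOC][21-47 FREE]
free(b): b = 14 -> block [14-20 ALLOC]; mark free, coalesce with adjacent free neighbors -> [0-13 ALLOC][14-47 FREE]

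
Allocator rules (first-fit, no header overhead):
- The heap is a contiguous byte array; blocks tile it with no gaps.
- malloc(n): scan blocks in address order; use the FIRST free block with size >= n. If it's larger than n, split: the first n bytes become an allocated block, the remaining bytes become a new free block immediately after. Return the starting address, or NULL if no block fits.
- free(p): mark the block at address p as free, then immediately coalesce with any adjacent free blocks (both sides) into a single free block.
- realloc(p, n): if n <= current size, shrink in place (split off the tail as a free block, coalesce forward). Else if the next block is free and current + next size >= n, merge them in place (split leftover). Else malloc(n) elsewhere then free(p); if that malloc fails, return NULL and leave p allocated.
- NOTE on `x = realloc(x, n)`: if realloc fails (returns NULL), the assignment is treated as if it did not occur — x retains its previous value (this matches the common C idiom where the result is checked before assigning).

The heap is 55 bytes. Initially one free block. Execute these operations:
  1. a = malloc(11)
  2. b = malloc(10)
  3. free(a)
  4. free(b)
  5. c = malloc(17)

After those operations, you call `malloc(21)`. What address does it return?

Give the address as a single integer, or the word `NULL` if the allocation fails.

Op 1: a = malloc(11) -> a = 0; heap: [0-10 ALLOC][11-54 FREE]
Op 2: b = malloc(10) -> b = 11; heap: [0-10 ALLOC][11-20 ALLOC][21-54 FREE]
Op 3: free(a) -> (freed a); heap: [0-10 FREE][11-20 ALLOC][21-54 FREE]
Op 4: free(b) -> (freed b); heap: [0-54 FREE]
Op 5: c = malloc(17) -> c = 0; heap: [0-16 ALLOC][17-54 FREE]
malloc(21): first-fit scan over [0-16 ALLOC][17-54 FREE] -> 17

Answer: 17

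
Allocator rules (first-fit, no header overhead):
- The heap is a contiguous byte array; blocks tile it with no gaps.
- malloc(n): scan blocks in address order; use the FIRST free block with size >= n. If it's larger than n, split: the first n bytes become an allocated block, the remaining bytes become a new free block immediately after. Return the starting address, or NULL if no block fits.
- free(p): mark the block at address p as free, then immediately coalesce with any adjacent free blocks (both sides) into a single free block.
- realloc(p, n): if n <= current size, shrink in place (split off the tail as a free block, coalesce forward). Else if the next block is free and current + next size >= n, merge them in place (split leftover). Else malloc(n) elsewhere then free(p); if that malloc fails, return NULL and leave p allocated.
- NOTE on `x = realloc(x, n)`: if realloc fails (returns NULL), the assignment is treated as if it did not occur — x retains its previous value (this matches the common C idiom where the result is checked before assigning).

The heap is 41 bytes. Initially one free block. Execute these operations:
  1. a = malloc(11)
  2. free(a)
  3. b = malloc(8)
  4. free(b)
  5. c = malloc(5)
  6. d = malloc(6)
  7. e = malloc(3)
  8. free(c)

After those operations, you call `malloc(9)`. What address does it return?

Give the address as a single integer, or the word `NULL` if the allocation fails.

Op 1: a = malloc(11) -> a = 0; heap: [0-10 ALLOC][11-40 FREE]
Op 2: free(a) -> (freed a); heap: [0-40 FREE]
Op 3: b = malloc(8) -> b = 0; heap: [0-7 ALLOC][8-40 FREE]
Op 4: free(b) -> (freed b); heap: [0-40 FREE]
Op 5: c = malloc(5) -> c = 0; heap: [0-4 ALLOC][5-40 FREE]
Op 6: d = malloc(6) -> d = 5; heap: [0-4 ALLOC][5-10 ALLOC][11-40 FREE]
Op 7: e = malloc(3) -> e = 11; heap: [0-4 ALLOC][5-10 ALLOC][11-13 ALLOC][14-40 FREE]
Op 8: free(c) -> (freed c); heap: [0-4 FREE][5-10 ALLOC][11-13 ALLOC][14-40 FREE]
malloc(9): first-fit scan over [0-4 FREE][5-10 ALLOC][11-13 ALLOC][14-40 FREE] -> 14

Answer: 14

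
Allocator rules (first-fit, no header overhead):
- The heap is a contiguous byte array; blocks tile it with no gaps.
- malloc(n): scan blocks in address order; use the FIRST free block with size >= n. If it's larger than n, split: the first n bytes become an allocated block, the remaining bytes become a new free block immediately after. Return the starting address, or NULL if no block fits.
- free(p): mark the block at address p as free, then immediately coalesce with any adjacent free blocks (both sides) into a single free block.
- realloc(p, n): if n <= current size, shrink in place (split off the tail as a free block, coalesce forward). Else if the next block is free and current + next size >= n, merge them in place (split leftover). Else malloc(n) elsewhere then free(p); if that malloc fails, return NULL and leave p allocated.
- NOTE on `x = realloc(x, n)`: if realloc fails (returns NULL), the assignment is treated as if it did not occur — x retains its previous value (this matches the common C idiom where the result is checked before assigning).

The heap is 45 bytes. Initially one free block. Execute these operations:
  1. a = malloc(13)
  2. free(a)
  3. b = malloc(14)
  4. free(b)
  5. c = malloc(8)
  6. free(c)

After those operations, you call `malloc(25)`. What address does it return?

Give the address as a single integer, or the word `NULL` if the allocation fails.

Answer: 0

Derivation:
Op 1: a = malloc(13) -> a = 0; heap: [0-12 ALLOC][13-44 FREE]
Op 2: free(a) -> (freed a); heap: [0-44 FREE]
Op 3: b = malloc(14) -> b = 0; heap: [0-13 ALLOC][14-44 FREE]
Op 4: free(b) -> (freed b); heap: [0-44 FREE]
Op 5: c = malloc(8) -> c = 0; heap: [0-7 ALLOC][8-44 FREE]
Op 6: free(c) -> (freed c); heap: [0-44 FREE]
malloc(25): first-fit scan over [0-44 FREE] -> 0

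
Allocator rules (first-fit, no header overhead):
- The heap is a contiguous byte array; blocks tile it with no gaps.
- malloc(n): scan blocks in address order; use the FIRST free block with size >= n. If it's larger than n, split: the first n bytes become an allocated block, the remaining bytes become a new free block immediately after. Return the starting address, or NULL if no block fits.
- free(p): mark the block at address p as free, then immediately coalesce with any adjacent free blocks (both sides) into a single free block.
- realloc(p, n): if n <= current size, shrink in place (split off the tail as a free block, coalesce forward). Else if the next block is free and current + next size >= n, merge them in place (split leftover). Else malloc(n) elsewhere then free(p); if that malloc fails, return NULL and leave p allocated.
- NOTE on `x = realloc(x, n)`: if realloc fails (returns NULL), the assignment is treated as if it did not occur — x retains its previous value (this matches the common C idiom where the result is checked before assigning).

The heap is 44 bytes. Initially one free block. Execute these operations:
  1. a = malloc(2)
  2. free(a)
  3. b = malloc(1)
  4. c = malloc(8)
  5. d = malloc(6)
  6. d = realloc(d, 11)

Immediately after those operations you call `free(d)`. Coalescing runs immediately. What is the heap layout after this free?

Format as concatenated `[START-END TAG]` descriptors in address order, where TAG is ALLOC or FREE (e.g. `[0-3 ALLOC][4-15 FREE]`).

Op 1: a = malloc(2) -> a = 0; heap: [0-1 ALLOC][2-43 FREE]
Op 2: free(a) -> (freed a); heap: [0-43 FREE]
Op 3: b = malloc(1) -> b = 0; heap: [0-0 ALLOC][1-43 FREE]
Op 4: c = malloc(8) -> c = 1; heap: [0-0 ALLOC][1-8 ALLOC][9-43 FREE]
Op 5: d = malloc(6) -> d = 9; heap: [0-0 ALLOC][1-8 ALLOC][9-14 ALLOC][15-43 FREE]
Op 6: d = realloc(d, 11) -> d = 9; heap: [0-0 ALLOC][1-8 ALLOC][9-19 ALLOC][20-43 FREE]
free(d): d = 9 -> block [9-19 ALLOC]; mark free, coalesce with adjacent free neighbors -> [0-0 ALLOC][1-8 ALLOC][9-43 FREE]

Answer: [0-0 ALLOC][1-8 ALLOC][9-43 FREE]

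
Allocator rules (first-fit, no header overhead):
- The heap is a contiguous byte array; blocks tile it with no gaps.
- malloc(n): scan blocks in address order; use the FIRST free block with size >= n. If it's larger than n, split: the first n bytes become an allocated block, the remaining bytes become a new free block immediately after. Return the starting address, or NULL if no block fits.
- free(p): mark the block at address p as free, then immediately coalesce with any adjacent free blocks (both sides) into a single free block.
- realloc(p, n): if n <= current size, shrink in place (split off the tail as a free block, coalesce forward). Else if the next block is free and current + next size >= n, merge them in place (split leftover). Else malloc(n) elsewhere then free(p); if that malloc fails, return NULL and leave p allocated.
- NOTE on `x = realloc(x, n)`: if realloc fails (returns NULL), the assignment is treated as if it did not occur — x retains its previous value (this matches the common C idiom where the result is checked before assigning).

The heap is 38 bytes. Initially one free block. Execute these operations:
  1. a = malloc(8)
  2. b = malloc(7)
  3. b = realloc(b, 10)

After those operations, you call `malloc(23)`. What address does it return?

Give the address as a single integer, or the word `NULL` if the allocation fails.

Answer: NULL

Derivation:
Op 1: a = malloc(8) -> a = 0; heap: [0-7 ALLOC][8-37 FREE]
Op 2: b = malloc(7) -> b = 8; heap: [0-7 ALLOC][8-14 ALLOC][15-37 FREE]
Op 3: b = realloc(b, 10) -> b = 8; heap: [0-7 ALLOC][8-17 ALLOC][18-37 FREE]
malloc(23): first-fit scan over [0-7 ALLOC][8-17 ALLOC][18-37 FREE] -> NULL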